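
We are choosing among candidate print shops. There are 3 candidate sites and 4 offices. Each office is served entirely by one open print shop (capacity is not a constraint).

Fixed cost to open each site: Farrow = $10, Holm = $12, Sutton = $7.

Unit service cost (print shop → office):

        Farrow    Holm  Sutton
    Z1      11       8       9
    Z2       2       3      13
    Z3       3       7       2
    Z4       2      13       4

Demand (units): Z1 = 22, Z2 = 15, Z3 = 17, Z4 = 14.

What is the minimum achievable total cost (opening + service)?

For any fixed open set, each office goes to its cheapest open site; total = fixed + service.
{Farrow, Holm, Sutton}: Z1→Holm 8·22=176, Z2→Farrow 2·15=30, Z3→Sutton 2·17=34, Z4→Farrow 2·14=28. Service 268; fixed 29; total 297.
{Farrow, Holm}: Z1→Holm 8·22=176, Z2→Farrow 2·15=30, Z3→Farrow 3·17=51, Z4→Farrow 2·14=28. Service 285; fixed 22; total 307.
{Farrow, Sutton}: service 290 + fixed 17 = 307
{Sutton}: Z1→Sutton 9·22=198, Z2→Sutton 13·15=195, Z3→Sutton 2·17=34, Z4→Sutton 4·14=56. Service 483; fixed 7; total 490.
No other subset beats 297.

Minimum total cost: 297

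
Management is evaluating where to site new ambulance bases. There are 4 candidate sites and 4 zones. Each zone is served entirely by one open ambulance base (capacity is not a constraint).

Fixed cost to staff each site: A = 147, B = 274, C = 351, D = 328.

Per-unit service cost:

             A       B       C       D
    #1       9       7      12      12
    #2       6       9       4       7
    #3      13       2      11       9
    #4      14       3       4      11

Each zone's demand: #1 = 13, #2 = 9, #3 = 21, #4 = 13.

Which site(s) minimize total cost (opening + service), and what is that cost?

Open B only; minimum total cost 527.

For any fixed open set, each zone goes to its cheapest open site; total = fixed + service.
{B}: #1→B 7·13=91, #2→B 9·9=81, #3→B 2·21=42, #4→B 3·13=39. Service 253; fixed 274; total 527.
{A, B}: #1→B 7·13=91, #2→A 6·9=54, #3→B 2·21=42, #4→B 3·13=39. Service 226; fixed 421; total 647.
{A}: #1→A 9·13=117, #2→A 6·9=54, #3→A 13·21=273, #4→A 14·13=182. Service 626; fixed 147; total 773.
{A, B, C, D}: #1→B 7·13=91, #2→C 4·9=36, #3→B 2·21=42, #4→B 3·13=39. Service 208; fixed 1100; total 1308.
(All 15 nonempty subsets were checked; B only is lowest.)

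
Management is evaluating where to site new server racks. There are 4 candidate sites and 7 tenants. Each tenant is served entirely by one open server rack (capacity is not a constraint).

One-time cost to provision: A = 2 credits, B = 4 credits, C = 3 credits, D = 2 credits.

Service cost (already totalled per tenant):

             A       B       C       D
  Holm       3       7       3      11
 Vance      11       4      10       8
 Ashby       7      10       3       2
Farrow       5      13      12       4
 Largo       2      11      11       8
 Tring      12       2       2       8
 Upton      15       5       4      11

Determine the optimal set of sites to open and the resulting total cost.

For any fixed open set, each tenant goes to its cheapest open site; total = fixed + service.
{A, B, D}: Holm→A 3, Vance→B 4, Ashby→D 2, Farrow→D 4, Largo→A 2, Tring→B 2, Upton→B 5. Service 22; fixed 8; total 30.
{A, B, C}: service 23 + fixed 9 = 32
{A, B, C, D}: Holm→A 3, Vance→B 4, Ashby→D 2, Farrow→D 4, Largo→A 2, Tring→B 2, Upton→C 4. Service 21; fixed 11; total 32.
{A}: service 55 + fixed 2 = 57
No other subset beats 30.

Open A, B and D; minimum total cost 30.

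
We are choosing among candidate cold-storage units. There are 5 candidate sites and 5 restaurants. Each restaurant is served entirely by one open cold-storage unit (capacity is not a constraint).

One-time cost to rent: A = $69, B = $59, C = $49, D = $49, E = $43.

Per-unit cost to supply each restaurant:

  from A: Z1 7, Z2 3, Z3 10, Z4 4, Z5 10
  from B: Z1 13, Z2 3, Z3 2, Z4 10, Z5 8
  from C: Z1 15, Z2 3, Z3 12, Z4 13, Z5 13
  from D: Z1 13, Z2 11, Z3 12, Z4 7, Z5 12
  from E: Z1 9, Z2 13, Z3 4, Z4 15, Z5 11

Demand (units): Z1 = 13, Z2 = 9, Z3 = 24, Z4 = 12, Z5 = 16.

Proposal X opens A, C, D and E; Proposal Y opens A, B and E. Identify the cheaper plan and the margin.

Proposal X: {A, C, D, E}: Z1→A 7·13=91, Z2→A 3·9=27, Z3→E 4·24=96, Z4→A 4·12=48, Z5→A 10·16=160. Service 422; fixed 210; total 632.
Proposal Y: {A, B, E}: Z1→A 7·13=91, Z2→A 3·9=27, Z3→B 2·24=48, Z4→A 4·12=48, Z5→B 8·16=128. Service 342; fixed 171; total 513.
Difference: |632 − 513| = 119.

Proposal Y is cheaper by 119.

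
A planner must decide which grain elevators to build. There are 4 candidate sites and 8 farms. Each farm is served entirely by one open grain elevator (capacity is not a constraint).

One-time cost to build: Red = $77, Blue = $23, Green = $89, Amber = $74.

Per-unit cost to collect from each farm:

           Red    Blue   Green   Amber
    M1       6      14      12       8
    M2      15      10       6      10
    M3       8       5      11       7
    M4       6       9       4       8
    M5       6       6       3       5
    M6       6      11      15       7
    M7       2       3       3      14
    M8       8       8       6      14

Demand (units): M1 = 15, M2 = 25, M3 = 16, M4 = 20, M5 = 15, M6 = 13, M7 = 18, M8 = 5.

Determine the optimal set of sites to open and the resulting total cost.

For any fixed open set, each farm goes to its cheapest open site; total = fixed + service.
{Red, Blue, Green}: M1→Red 6·15=90, M2→Green 6·25=150, M3→Blue 5·16=80, M4→Green 4·20=80, M5→Green 3·15=45, M6→Red 6·13=78, M7→Red 2·18=36, M8→Green 6·5=30. Service 589; fixed 189; total 778.
{Red, Green}: service 637 + fixed 166 = 803
{Blue, Green, Amber}: service 650 + fixed 186 = 836
{Red, Blue, Green, Amber}: service 589 + fixed 263 = 852
No other subset beats 778.

Open Red, Blue and Green; minimum total cost 778.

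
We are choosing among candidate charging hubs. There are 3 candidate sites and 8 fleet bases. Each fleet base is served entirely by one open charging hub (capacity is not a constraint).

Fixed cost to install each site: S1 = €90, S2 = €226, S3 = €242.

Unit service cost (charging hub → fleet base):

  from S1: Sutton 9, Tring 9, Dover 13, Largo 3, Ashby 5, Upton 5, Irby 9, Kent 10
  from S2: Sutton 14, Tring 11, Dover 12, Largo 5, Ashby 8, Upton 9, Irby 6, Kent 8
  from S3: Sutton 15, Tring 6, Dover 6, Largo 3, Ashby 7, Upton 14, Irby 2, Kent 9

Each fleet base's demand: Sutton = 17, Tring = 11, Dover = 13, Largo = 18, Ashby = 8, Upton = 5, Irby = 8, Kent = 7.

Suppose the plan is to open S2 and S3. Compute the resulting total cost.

Each fleet base is assigned to its cheapest site among the open ones.
{S2, S3}: Sutton→S2 14·17=238, Tring→S3 6·11=66, Dover→S3 6·13=78, Largo→S3 3·18=54, Ashby→S3 7·8=56, Upton→S2 9·5=45, Irby→S3 2·8=16, Kent→S2 8·7=56. Service 609; fixed 468; total 1077.

Total cost: 1077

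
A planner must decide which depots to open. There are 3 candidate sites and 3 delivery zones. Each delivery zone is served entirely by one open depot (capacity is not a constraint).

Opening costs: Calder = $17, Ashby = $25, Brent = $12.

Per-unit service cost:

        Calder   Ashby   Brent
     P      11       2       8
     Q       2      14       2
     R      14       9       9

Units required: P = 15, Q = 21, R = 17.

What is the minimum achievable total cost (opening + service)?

For any fixed open set, each delivery zone goes to its cheapest open site; total = fixed + service.
{Ashby, Brent}: P→Ashby 2·15=30, Q→Brent 2·21=42, R→Ashby 9·17=153. Service 225; fixed 37; total 262.
{Calder, Ashby}: service 225 + fixed 42 = 267
{Calder, Ashby, Brent}: P→Ashby 2·15=30, Q→Calder 2·21=42, R→Ashby 9·17=153. Service 225; fixed 54; total 279.
{Brent}: service 315 + fixed 12 = 327
No other subset beats 262.

Minimum total cost: 262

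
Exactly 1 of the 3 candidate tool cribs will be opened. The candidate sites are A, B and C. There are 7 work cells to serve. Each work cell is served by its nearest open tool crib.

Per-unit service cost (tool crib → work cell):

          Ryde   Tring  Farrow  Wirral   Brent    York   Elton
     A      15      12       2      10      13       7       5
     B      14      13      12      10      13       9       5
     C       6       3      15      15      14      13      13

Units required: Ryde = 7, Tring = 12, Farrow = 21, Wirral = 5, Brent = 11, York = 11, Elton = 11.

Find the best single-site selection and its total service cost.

Choose A only; total service cost 616.

With exactly 1 open, each work cell uses its cheapest among the chosen.
{A}: Ryde→A 15·7=105, Tring→A 12·12=144, Farrow→A 2·21=42, Wirral→A 10·5=50, Brent→A 13·11=143, York→A 7·11=77, Elton→A 5·11=55. Service cost 616.
{B}: service cost 853
{C}: service cost 908
Among all 3 size-1 choices, {A} is lowest.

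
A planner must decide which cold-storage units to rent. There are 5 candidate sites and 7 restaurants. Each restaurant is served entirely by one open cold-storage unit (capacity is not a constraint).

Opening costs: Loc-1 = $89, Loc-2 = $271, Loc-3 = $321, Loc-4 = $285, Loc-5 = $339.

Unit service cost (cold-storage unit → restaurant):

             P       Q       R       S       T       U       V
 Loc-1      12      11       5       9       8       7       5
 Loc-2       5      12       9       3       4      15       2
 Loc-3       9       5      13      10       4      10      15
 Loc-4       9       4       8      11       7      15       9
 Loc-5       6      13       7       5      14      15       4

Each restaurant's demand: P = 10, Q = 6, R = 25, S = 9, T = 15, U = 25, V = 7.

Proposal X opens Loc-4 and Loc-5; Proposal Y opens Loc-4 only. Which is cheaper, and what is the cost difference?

Proposal X: {Loc-4, Loc-5}: P→Loc-5 6·10=60, Q→Loc-4 4·6=24, R→Loc-5 7·25=175, S→Loc-5 5·9=45, T→Loc-4 7·15=105, U→Loc-4 15·25=375, V→Loc-5 4·7=28. Service 812; fixed 624; total 1436.
Proposal Y: {Loc-4}: P→Loc-4 9·10=90, Q→Loc-4 4·6=24, R→Loc-4 8·25=200, S→Loc-4 11·9=99, T→Loc-4 7·15=105, U→Loc-4 15·25=375, V→Loc-4 9·7=63. Service 956; fixed 285; total 1241.
Difference: |1436 − 1241| = 195.

Proposal Y is cheaper by 195.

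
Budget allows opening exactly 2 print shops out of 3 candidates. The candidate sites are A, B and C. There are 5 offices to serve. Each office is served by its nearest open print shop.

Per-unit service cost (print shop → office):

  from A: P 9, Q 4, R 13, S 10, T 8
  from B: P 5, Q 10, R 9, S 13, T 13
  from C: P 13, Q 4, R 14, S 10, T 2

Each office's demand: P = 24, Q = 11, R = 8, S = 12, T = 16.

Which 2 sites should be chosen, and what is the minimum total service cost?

Choose B and C; total service cost 388.

With exactly 2 open, each office uses its cheapest among the chosen.
{B, C}: P→B 5·24=120, Q→C 4·11=44, R→B 9·8=72, S→C 10·12=120, T→C 2·16=32. Service cost 388.
{A, B}: service cost 484
{A, C}: service cost 516
Among all 3 size-2 choices, {B, C} is lowest.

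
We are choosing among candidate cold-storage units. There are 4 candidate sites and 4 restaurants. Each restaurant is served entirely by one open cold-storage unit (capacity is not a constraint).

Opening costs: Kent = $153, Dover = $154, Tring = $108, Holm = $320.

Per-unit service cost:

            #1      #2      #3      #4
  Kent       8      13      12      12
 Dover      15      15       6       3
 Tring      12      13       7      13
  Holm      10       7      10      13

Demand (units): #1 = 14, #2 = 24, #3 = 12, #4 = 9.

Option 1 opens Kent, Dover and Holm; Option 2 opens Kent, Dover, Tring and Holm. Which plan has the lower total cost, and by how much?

Option 1: {Kent, Dover, Holm}: #1→Kent 8·14=112, #2→Holm 7·24=168, #3→Dover 6·12=72, #4→Dover 3·9=27. Service 379; fixed 627; total 1006.
Option 2: {Kent, Dover, Tring, Holm}: #1→Kent 8·14=112, #2→Holm 7·24=168, #3→Dover 6·12=72, #4→Dover 3·9=27. Service 379; fixed 735; total 1114.
Difference: |1006 − 1114| = 108.

Option 1 is cheaper by 108.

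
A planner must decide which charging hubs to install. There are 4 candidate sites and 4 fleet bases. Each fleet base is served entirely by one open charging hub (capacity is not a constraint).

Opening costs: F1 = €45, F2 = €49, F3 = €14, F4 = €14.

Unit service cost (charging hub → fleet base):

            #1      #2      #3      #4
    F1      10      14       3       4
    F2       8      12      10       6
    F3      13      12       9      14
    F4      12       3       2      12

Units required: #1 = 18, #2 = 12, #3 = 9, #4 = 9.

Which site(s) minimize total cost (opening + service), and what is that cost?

For any fixed open set, each fleet base goes to its cheapest open site; total = fixed + service.
{F2, F4}: #1→F2 8·18=144, #2→F4 3·12=36, #3→F4 2·9=18, #4→F2 6·9=54. Service 252; fixed 63; total 315.
{F1, F4}: #1→F1 10·18=180, #2→F4 3·12=36, #3→F4 2·9=18, #4→F1 4·9=36. Service 270; fixed 59; total 329.
{F2, F3, F4}: service 252 + fixed 77 = 329
{F1, F2, F3, F4}: #1→F2 8·18=144, #2→F4 3·12=36, #3→F4 2·9=18, #4→F1 4·9=36. Service 234; fixed 122; total 356.
No other subset beats 315.

Open F2 and F4; minimum total cost 315.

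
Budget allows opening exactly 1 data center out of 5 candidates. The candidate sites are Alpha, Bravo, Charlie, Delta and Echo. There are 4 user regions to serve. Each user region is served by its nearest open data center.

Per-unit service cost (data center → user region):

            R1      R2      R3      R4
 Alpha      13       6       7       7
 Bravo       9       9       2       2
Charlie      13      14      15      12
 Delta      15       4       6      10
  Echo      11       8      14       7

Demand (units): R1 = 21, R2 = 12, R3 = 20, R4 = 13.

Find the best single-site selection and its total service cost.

With exactly 1 open, each user region uses its cheapest among the chosen.
{Bravo}: R1→Bravo 9·21=189, R2→Bravo 9·12=108, R3→Bravo 2·20=40, R4→Bravo 2·13=26. Service cost 363.
{Alpha}: service cost 576
{Delta}: service cost 613
Among all 5 size-1 choices, {Bravo} is lowest.

Choose Bravo only; total service cost 363.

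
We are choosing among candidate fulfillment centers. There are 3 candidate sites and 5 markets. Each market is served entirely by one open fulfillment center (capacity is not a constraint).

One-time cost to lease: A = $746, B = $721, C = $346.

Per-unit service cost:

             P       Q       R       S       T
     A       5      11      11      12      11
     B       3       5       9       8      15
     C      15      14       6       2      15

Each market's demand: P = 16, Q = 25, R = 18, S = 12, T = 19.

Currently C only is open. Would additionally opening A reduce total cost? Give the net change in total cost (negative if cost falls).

Current service cost with {C}: 1007.
Adding A: each market re-picks its cheapest; new service cost 696, saving 311.
Extra fixed cost: 746. Net change = 746 − 311 = 435.
(Totals: 1353 → 1788.)

No — net change +435 (cost rises by 435).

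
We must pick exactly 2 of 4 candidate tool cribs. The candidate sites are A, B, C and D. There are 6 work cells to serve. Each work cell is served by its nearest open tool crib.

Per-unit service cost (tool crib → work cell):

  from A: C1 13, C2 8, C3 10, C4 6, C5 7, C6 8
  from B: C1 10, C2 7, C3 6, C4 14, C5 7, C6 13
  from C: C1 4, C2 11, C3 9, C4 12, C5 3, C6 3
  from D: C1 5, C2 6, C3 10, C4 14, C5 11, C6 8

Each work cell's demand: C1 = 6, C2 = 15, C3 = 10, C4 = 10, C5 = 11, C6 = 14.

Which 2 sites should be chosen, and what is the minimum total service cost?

Choose A and C; total service cost 369.

With exactly 2 open, each work cell uses its cheapest among the chosen.
{A, C}: C1→C 4·6=24, C2→A 8·15=120, C3→C 9·10=90, C4→A 6·10=60, C5→C 3·11=33, C6→C 3·14=42. Service cost 369.
{B, C}: service cost 384
{C, D}: service cost 399
Among all 6 size-2 choices, {A, C} is lowest.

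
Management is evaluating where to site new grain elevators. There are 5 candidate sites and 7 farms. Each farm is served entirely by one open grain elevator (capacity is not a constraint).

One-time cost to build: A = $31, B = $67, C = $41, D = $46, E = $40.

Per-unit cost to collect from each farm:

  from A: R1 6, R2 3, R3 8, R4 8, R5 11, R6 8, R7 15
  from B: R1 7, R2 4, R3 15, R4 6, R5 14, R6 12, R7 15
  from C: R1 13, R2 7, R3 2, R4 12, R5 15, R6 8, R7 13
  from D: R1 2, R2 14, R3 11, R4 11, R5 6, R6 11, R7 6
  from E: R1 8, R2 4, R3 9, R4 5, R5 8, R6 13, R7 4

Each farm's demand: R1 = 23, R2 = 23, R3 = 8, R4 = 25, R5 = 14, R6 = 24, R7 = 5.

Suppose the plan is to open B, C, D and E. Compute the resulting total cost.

Each farm is assigned to its cheapest site among the open ones.
{B, C, D, E}: R1→D 2·23=46, R2→B 4·23=92, R3→C 2·8=16, R4→E 5·25=125, R5→D 6·14=84, R6→C 8·24=192, R7→E 4·5=20. Service 575; fixed 194; total 769.

Total cost: 769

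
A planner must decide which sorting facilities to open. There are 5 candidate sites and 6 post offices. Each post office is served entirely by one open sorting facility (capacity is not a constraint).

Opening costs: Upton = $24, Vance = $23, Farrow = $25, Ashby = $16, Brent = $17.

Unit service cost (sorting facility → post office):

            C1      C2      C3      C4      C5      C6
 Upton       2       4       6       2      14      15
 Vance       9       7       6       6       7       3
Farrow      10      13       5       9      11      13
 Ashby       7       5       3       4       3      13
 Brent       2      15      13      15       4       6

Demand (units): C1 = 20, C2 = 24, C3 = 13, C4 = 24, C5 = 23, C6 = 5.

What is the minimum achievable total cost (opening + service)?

For any fixed open set, each post office goes to its cheapest open site; total = fixed + service.
{Upton, Vance, Ashby}: C1→Upton 2·20=40, C2→Upton 4·24=96, C3→Ashby 3·13=39, C4→Upton 2·24=48, C5→Ashby 3·23=69, C6→Vance 3·5=15. Service 307; fixed 63; total 370.
{Upton, Ashby, Brent}: C1→Upton 2·20=40, C2→Upton 4·24=96, C3→Ashby 3·13=39, C4→Upton 2·24=48, C5→Ashby 3·23=69, C6→Brent 6·5=30. Service 322; fixed 57; total 379.
{Upton, Vance, Ashby, Brent}: service 307 + fixed 80 = 387
{Upton, Vance, Farrow, Ashby, Brent}: service 307 + fixed 105 = 412
No other subset beats 370.

Minimum total cost: 370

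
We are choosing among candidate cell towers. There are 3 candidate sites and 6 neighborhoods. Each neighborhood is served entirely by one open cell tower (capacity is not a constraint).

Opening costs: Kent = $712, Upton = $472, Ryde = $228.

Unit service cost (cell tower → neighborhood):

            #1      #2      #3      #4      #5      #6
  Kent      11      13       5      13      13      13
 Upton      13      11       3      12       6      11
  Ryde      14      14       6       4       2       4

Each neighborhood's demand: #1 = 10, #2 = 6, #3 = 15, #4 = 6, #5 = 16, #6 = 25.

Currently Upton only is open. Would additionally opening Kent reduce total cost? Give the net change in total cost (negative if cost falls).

Current service cost with {Upton}: 684.
Adding Kent: each neighborhood re-picks its cheapest; new service cost 664, saving 20.
Extra fixed cost: 712. Net change = 712 − 20 = 692.
(Totals: 1156 → 1848.)

No — net change +692 (cost rises by 692).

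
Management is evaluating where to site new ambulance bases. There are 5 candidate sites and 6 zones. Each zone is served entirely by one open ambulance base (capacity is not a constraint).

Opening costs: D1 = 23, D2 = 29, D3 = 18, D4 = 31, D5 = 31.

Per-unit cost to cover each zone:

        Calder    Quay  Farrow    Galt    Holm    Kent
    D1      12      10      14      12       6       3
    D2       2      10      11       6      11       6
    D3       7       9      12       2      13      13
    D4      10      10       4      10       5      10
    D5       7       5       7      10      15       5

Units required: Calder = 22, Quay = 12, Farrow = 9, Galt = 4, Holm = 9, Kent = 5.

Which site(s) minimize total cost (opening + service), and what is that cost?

For any fixed open set, each zone goes to its cheapest open site; total = fixed + service.
{D2, D4, D5}: Calder→D2 2·22=44, Quay→D5 5·12=60, Farrow→D4 4·9=36, Galt→D2 6·4=24, Holm→D4 5·9=45, Kent→D5 5·5=25. Service 234; fixed 91; total 325.
{D2, D3, D4, D5}: service 218 + fixed 109 = 327
{D1, D2, D4, D5}: Calder→D2 2·22=44, Quay→D5 5·12=60, Farrow→D4 4·9=36, Galt→D2 6·4=24, Holm→D4 5·9=45, Kent→D1 3·5=15. Service 224; fixed 114; total 338.
{D1, D2, D3, D4, D5}: Calder→D2 2·22=44, Quay→D5 5·12=60, Farrow→D4 4·9=36, Galt→D3 2·4=8, Holm→D4 5·9=45, Kent→D1 3·5=15. Service 208; fixed 132; total 340.
No other subset beats 325.

Open D2, D4 and D5; minimum total cost 325.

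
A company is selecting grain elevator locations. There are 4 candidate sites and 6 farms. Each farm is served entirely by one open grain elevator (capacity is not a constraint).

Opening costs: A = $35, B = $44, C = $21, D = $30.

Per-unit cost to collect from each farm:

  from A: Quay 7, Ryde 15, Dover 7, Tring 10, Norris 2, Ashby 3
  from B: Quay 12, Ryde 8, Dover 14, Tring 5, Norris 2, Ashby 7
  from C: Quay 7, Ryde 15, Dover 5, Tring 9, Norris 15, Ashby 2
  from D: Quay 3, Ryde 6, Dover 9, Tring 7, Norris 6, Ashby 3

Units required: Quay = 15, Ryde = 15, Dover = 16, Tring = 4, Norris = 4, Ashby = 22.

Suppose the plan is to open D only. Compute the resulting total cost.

Each farm is assigned to its cheapest site among the open ones.
{D}: Quay→D 3·15=45, Ryde→D 6·15=90, Dover→D 9·16=144, Tring→D 7·4=28, Norris→D 6·4=24, Ashby→D 3·22=66. Service 397; fixed 30; total 427.

Total cost: 427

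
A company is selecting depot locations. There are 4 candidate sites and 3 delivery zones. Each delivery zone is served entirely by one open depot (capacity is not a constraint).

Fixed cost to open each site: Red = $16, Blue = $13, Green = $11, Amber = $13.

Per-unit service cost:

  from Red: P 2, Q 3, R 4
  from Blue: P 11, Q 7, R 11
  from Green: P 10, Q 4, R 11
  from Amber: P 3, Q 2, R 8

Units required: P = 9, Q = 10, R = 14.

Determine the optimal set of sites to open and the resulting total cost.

For any fixed open set, each delivery zone goes to its cheapest open site; total = fixed + service.
{Red}: P→Red 2·9=18, Q→Red 3·10=30, R→Red 4·14=56. Service 104; fixed 16; total 120.
{Red, Amber}: service 94 + fixed 29 = 123
{Red, Green}: service 104 + fixed 27 = 131
{Red, Blue, Green, Amber}: service 94 + fixed 53 = 147
No other subset beats 120.

Open Red only; minimum total cost 120.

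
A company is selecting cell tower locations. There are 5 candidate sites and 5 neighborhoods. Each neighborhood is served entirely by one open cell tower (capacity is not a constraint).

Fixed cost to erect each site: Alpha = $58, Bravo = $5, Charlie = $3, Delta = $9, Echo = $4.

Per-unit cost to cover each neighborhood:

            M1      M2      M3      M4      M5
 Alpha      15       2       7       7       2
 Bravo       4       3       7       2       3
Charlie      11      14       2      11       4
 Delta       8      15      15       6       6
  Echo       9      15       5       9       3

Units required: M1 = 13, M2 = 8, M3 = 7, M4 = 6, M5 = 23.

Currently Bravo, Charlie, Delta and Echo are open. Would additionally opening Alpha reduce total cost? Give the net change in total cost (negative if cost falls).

No — net change +27 (cost rises by 27).

Current service cost with {Bravo, Charlie, Delta, Echo}: 171.
Adding Alpha: each neighborhood re-picks its cheapest; new service cost 140, saving 31.
Extra fixed cost: 58. Net change = 58 − 31 = 27.
(Totals: 192 → 219.)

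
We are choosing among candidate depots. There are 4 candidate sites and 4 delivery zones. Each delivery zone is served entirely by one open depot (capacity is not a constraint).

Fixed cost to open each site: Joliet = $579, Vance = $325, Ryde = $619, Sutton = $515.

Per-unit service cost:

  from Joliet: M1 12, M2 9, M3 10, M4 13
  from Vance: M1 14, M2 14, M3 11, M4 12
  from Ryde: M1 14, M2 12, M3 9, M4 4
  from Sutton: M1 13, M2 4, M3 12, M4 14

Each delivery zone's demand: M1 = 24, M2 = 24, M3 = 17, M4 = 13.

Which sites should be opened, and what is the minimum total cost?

For any fixed open set, each delivery zone goes to its cheapest open site; total = fixed + service.
{Sutton}: M1→Sutton 13·24=312, M2→Sutton 4·24=96, M3→Sutton 12·17=204, M4→Sutton 14·13=182. Service 794; fixed 515; total 1309.
{Vance}: service 1015 + fixed 325 = 1340
{Joliet}: service 843 + fixed 579 = 1422
{Joliet, Vance, Ryde, Sutton}: M1→Joliet 12·24=288, M2→Sutton 4·24=96, M3→Ryde 9·17=153, M4→Ryde 4·13=52. Service 589; fixed 2038; total 2627.
(All 15 nonempty subsets were checked; Sutton only is lowest.)

Open Sutton only; minimum total cost 1309.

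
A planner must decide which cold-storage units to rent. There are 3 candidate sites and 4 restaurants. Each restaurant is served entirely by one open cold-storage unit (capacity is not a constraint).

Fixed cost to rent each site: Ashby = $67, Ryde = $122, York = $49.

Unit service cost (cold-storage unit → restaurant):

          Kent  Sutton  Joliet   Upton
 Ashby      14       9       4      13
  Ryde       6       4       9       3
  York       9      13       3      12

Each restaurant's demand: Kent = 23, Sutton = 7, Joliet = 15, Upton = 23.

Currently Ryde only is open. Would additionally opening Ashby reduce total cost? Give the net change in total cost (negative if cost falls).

Current service cost with {Ryde}: 370.
Adding Ashby: each restaurant re-picks its cheapest; new service cost 295, saving 75.
Extra fixed cost: 67. Net change = 67 − 75 = -8.
(Totals: 492 → 484.)

Yes — net change −8 (cost falls by 8).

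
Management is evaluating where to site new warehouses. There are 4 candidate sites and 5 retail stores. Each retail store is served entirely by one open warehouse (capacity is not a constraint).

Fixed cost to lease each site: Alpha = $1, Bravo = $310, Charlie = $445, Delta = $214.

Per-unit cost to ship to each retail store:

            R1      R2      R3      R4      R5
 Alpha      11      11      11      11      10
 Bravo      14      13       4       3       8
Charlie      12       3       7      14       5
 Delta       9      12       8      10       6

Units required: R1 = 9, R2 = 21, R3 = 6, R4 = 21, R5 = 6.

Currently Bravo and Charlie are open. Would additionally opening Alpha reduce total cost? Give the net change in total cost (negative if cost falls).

Yes — net change −8 (cost falls by 8).

Current service cost with {Bravo, Charlie}: 288.
Adding Alpha: each retail store re-picks its cheapest; new service cost 279, saving 9.
Extra fixed cost: 1. Net change = 1 − 9 = -8.
(Totals: 1043 → 1035.)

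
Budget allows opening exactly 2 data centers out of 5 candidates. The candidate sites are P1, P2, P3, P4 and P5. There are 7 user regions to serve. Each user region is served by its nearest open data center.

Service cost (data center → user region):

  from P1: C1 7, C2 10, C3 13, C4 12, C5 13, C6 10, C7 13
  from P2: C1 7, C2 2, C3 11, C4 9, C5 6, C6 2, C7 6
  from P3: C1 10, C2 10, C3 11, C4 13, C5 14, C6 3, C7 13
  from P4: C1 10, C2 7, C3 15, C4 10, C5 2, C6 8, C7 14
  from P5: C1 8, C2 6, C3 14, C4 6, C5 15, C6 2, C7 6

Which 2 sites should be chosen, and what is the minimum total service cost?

Choose P2 and P4; total service cost 39.

With exactly 2 open, each user region uses its cheapest among the chosen.
{P2, P4}: C1→P2 7, C2→P2 2, C3→P2 11, C4→P2 9, C5→P4 2, C6→P2 2, C7→P2 6. Service cost 39.
{P2, P5}: service cost 40
{P1, P2}: service cost 43
Among all 10 size-2 choices, {P2, P4} is lowest.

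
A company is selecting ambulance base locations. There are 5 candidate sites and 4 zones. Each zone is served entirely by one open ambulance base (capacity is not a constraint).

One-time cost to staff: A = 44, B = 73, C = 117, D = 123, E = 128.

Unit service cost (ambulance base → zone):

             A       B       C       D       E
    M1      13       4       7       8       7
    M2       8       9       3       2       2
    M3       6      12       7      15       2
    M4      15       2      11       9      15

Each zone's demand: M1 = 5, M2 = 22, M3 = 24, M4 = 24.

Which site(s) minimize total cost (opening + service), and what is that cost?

For any fixed open set, each zone goes to its cheapest open site; total = fixed + service.
{B, E}: M1→B 4·5=20, M2→E 2·22=44, M3→E 2·24=48, M4→B 2·24=48. Service 160; fixed 201; total 361.
{A, B, E}: M1→B 4·5=20, M2→E 2·22=44, M3→E 2·24=48, M4→B 2·24=48. Service 160; fixed 245; total 405.
{B, C, E}: service 160 + fixed 318 = 478
{A, B, C, D, E}: M1→B 4·5=20, M2→D 2·22=44, M3→E 2·24=48, M4→B 2·24=48. Service 160; fixed 485; total 645.
No other subset beats 361.

Open B and E; minimum total cost 361.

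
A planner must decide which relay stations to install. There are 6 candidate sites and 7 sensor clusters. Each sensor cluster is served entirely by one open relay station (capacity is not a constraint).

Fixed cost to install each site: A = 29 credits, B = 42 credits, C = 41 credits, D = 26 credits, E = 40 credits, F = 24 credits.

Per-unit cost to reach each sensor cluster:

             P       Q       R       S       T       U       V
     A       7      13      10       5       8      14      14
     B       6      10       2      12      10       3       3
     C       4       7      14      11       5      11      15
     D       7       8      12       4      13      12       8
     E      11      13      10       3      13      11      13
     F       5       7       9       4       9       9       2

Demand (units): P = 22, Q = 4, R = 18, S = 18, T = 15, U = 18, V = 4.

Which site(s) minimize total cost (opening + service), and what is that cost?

For any fixed open set, each sensor cluster goes to its cheapest open site; total = fixed + service.
{B, C, F}: P→C 4·22=88, Q→C 7·4=28, R→B 2·18=36, S→F 4·18=72, T→C 5·15=75, U→B 3·18=54, V→F 2·4=8. Service 361; fixed 107; total 468.
{B, C, E}: service 347 + fixed 123 = 470
{B, C, D}: service 365 + fixed 109 = 474
{A, B, C, D, E, F}: service 343 + fixed 202 = 545
No other subset beats 468.

Open B, C and F; minimum total cost 468.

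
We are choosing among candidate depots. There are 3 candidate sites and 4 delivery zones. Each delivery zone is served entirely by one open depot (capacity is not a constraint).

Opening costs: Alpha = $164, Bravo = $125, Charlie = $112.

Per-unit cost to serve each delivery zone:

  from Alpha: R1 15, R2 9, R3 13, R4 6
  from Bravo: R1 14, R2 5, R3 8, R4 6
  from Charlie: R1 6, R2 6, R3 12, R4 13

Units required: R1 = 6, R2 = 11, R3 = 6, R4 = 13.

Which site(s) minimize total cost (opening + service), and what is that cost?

Open Bravo only; minimum total cost 390.

For any fixed open set, each delivery zone goes to its cheapest open site; total = fixed + service.
{Bravo}: R1→Bravo 14·6=84, R2→Bravo 5·11=55, R3→Bravo 8·6=48, R4→Bravo 6·13=78. Service 265; fixed 125; total 390.
{Bravo, Charlie}: service 217 + fixed 237 = 454
{Charlie}: R1→Charlie 6·6=36, R2→Charlie 6·11=66, R3→Charlie 12·6=72, R4→Charlie 13·13=169. Service 343; fixed 112; total 455.
{Alpha, Bravo, Charlie}: service 217 + fixed 401 = 618
No other subset beats 390.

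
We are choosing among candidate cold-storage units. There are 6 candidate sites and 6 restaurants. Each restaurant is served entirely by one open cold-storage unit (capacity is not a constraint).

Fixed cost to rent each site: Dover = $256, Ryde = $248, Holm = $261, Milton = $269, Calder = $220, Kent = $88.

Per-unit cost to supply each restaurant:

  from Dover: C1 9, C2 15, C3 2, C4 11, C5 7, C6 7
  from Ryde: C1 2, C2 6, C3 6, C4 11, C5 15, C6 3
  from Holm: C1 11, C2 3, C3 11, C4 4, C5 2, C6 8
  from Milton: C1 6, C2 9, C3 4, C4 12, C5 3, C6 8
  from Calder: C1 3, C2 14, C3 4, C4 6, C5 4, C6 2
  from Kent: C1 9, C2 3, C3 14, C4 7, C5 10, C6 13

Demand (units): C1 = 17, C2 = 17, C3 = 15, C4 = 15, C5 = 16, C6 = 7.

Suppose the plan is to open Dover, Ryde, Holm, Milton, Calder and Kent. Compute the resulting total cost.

Total cost: 1563

Each restaurant is assigned to its cheapest site among the open ones.
{Dover, Ryde, Holm, Milton, Calder, Kent}: C1→Ryde 2·17=34, C2→Holm 3·17=51, C3→Dover 2·15=30, C4→Holm 4·15=60, C5→Holm 2·16=32, C6→Calder 2·7=14. Service 221; fixed 1342; total 1563.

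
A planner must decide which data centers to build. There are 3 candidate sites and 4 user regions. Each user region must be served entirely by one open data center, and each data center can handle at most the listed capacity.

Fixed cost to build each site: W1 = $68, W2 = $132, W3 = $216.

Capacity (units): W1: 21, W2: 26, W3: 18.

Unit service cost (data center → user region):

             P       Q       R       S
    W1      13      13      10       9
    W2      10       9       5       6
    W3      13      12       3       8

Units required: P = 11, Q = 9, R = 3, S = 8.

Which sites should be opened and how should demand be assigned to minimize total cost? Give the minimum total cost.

Open {W1, W2}: P→W2 10·11=110, Q→W2 9·9=81, R→W2 5·3=15, S→W1 9·8=72.
Loads: W1 carries 8/21, W2 carries 23/26. Service 278; fixed 200; total 478.
Next best feasible plan costs 487.

Minimum total cost: 478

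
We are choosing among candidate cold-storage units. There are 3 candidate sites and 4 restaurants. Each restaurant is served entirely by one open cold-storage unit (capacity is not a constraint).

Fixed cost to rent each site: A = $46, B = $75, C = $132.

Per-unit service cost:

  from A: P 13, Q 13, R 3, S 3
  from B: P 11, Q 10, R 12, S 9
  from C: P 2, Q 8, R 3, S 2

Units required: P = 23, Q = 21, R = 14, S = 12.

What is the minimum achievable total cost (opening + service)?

Minimum total cost: 412

For any fixed open set, each restaurant goes to its cheapest open site; total = fixed + service.
{C}: P→C 2·23=46, Q→C 8·21=168, R→C 3·14=42, S→C 2·12=24. Service 280; fixed 132; total 412.
{A, C}: P→C 2·23=46, Q→C 8·21=168, R→A 3·14=42, S→C 2·12=24. Service 280; fixed 178; total 458.
{B, C}: P→C 2·23=46, Q→C 8·21=168, R→C 3·14=42, S→C 2·12=24. Service 280; fixed 207; total 487.
{A, B, C}: service 280 + fixed 253 = 533
No other subset beats 412.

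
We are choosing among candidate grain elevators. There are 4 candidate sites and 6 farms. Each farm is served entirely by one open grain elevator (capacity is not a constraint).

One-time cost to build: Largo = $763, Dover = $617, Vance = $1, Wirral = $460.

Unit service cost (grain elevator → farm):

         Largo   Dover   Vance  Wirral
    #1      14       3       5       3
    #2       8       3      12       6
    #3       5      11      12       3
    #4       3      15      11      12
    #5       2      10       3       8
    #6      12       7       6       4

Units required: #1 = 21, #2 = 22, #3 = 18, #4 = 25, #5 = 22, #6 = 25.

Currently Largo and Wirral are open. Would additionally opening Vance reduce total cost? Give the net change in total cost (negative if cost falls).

No — net change +1 (cost rises by 1).

Current service cost with {Largo, Wirral}: 468.
Adding Vance: each farm re-picks its cheapest; new service cost 468, saving 0.
Extra fixed cost: 1. Net change = 1 − 0 = 1.
(Totals: 1691 → 1692.)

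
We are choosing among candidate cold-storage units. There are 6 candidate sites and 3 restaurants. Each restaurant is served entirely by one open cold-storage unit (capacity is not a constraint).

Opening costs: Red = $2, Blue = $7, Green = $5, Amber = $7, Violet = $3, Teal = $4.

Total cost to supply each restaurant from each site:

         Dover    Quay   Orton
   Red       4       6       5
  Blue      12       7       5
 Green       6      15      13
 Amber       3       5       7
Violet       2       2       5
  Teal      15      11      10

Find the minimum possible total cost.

Minimum total cost: 12

For any fixed open set, each restaurant goes to its cheapest open site; total = fixed + service.
{Violet}: Dover→Violet 2, Quay→Violet 2, Orton→Violet 5. Service 9; fixed 3; total 12.
{Red, Violet}: service 9 + fixed 5 = 14
{Violet, Teal}: Dover→Violet 2, Quay→Violet 2, Orton→Violet 5. Service 9; fixed 7; total 16.
{Red, Blue, Green, Amber, Violet, Teal}: service 9 + fixed 28 = 37
No other subset beats 12.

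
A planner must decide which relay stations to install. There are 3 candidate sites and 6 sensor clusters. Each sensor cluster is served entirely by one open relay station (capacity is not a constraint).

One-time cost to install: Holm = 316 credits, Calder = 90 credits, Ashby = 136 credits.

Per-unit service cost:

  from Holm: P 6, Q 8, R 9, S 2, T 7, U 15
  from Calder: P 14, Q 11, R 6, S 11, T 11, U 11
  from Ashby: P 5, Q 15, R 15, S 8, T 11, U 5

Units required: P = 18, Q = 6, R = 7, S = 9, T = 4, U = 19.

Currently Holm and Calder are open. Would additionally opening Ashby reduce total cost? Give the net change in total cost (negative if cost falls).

Current service cost with {Holm, Calder}: 453.
Adding Ashby: each sensor cluster re-picks its cheapest; new service cost 321, saving 132.
Extra fixed cost: 136. Net change = 136 − 132 = 4.
(Totals: 859 → 863.)

No — net change +4 (cost rises by 4).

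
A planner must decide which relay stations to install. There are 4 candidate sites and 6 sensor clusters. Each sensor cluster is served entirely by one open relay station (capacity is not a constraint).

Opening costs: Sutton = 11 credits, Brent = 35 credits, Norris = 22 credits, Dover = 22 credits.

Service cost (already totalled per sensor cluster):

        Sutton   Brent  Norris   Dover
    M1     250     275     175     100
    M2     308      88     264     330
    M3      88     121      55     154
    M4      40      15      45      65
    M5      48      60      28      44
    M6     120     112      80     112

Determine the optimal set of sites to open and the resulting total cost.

Open Brent, Norris and Dover; minimum total cost 445.

For any fixed open set, each sensor cluster goes to its cheapest open site; total = fixed + service.
{Brent, Norris, Dover}: M1→Dover 100, M2→Brent 88, M3→Norris 55, M4→Brent 15, M5→Norris 28, M6→Norris 80. Service 366; fixed 79; total 445.
{Sutton, Brent, Norris, Dover}: service 366 + fixed 90 = 456
{Brent, Norris}: M1→Norris 175, M2→Brent 88, M3→Norris 55, M4→Brent 15, M5→Norris 28, M6→Norris 80. Service 441; fixed 57; total 498.
{Sutton}: service 854 + fixed 11 = 865
(All 15 nonempty subsets were checked; Brent, Norris and Dover is lowest.)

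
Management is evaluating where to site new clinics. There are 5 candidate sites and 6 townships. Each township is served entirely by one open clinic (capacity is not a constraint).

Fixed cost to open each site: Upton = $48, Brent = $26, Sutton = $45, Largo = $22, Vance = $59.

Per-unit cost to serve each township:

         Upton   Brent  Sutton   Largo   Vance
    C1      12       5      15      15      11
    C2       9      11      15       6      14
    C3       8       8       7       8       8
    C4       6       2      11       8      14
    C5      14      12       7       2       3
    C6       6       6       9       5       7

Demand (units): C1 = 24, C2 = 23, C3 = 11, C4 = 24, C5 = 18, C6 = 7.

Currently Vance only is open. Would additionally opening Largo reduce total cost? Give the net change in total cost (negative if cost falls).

Current service cost with {Vance}: 1113.
Adding Largo: each township re-picks its cheapest; new service cost 753, saving 360.
Extra fixed cost: 22. Net change = 22 − 360 = -338.
(Totals: 1172 → 834.)

Yes — net change −338 (cost falls by 338).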